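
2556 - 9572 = -7016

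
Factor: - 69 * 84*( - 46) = 2^3 * 3^2*7^1*23^2 = 266616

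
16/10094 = 8/5047 = 0.00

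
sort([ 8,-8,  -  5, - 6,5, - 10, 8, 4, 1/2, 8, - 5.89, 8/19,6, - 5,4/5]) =[ - 10,-8, - 6,-5.89, -5,-5, 8/19, 1/2, 4/5, 4,5,  6,8,  8,8] 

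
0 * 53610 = 0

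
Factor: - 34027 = - 7^1 * 4861^1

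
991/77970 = 991/77970 = 0.01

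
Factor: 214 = 2^1*107^1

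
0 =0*2201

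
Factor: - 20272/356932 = - 2^2 * 7^1 * 17^ (  -  1)*29^(  -  1 ) = - 28/493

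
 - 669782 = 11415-681197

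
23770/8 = 11885/4  =  2971.25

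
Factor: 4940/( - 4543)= - 2^2*5^1*7^( - 1)*11^( -1 ) * 13^1*19^1*59^( - 1)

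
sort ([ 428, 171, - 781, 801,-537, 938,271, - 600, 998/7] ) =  [-781, - 600, - 537, 998/7, 171,271,428, 801,938]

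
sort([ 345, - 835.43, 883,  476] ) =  [ - 835.43, 345,476, 883]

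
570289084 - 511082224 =59206860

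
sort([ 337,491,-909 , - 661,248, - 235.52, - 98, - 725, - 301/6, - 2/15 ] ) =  [ - 909,- 725, - 661, - 235.52, - 98, - 301/6, - 2/15, 248,337, 491]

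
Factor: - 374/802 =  - 187/401 = -11^1* 17^1*401^( - 1)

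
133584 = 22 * 6072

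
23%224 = 23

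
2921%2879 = 42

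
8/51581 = 8/51581 = 0.00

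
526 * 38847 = 20433522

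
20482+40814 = 61296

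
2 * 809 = 1618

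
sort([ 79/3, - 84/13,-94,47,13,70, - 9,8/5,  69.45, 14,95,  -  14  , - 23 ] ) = [ - 94, - 23,-14,-9, - 84/13, 8/5, 13, 14,79/3, 47,69.45,70,95]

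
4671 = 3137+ 1534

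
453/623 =453/623 = 0.73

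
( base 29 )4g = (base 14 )96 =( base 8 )204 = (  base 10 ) 132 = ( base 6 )340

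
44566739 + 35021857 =79588596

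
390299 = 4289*91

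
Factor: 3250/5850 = 5/9 =3^(-2)*5^1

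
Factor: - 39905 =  - 5^1 *23^1*347^1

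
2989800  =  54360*55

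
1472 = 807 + 665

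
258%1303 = 258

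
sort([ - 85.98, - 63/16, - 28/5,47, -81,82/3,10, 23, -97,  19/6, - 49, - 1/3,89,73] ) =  [ - 97, - 85.98 , - 81, - 49, - 28/5,-63/16 , -1/3,19/6,10, 23, 82/3,47, 73,89]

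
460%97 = 72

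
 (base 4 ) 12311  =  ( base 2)110110101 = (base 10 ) 437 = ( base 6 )2005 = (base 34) ct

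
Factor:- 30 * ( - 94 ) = 2^2*3^1 *5^1 * 47^1 = 2820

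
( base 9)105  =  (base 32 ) 2M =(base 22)3k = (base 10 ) 86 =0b1010110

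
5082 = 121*42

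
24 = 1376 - 1352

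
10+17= 27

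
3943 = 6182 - 2239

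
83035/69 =1203 + 28/69 = 1203.41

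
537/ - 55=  - 537/55=-9.76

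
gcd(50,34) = 2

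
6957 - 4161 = 2796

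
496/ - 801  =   - 496/801  =  - 0.62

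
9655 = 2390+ 7265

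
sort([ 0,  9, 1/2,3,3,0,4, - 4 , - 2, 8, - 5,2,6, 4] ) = [-5, -4, - 2,0,0,  1/2, 2,3,3,4  ,  4, 6,8, 9 ] 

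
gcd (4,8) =4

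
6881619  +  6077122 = 12958741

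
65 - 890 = - 825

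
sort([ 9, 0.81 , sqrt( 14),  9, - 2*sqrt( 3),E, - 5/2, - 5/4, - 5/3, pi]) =[ - 2*sqrt( 3), - 5/2, - 5/3 ,-5/4, 0.81, E,pi, sqrt( 14) , 9,9]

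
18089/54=18089/54 = 334.98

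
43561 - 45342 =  - 1781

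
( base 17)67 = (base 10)109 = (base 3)11001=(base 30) 3J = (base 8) 155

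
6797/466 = 6797/466 =14.59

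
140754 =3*46918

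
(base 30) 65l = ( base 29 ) 6I3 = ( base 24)9g3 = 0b1010111000011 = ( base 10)5571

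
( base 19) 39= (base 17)3f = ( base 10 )66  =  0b1000010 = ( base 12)56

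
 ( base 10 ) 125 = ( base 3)11122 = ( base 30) 45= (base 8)175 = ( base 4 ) 1331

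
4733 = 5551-818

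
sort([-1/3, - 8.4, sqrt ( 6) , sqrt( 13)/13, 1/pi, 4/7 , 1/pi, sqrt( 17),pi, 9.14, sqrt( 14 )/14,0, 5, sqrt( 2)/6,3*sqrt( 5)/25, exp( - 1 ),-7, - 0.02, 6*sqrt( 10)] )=[ - 8.4, - 7, - 1/3, - 0.02,0, sqrt( 2)/6,sqrt( 14)/14,3 * sqrt(5 )/25, sqrt(13 ) /13, 1/pi,1/pi, exp( - 1 ), 4/7,sqrt ( 6 ),  pi, sqrt( 17), 5, 9.14, 6 * sqrt( 10 ) ]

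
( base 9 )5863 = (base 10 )4350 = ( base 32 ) 47U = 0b1000011111110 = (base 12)2626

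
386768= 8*48346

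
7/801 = 7/801  =  0.01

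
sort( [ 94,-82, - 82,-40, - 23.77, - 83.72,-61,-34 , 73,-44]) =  [  -  83.72,-82, - 82,- 61, - 44 ,  -  40,-34,-23.77, 73 , 94]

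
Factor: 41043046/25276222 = 11^1*31^ ( - 2)*383^1*4871^1*13151^(  -  1) = 20521523/12638111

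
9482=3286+6196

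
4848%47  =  7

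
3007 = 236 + 2771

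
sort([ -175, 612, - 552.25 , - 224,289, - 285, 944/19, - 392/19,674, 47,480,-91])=[- 552.25, - 285 ,- 224, - 175, - 91, - 392/19, 47,  944/19,  289, 480,612, 674]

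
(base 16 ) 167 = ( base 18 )11H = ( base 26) dl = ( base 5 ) 2414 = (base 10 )359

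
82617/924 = 27539/308 = 89.41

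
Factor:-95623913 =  - 7^1 * 11^1*1241869^1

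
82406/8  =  10300 + 3/4 = 10300.75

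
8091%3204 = 1683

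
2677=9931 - 7254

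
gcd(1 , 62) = 1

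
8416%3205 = 2006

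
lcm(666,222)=666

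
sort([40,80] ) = [ 40,80 ] 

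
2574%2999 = 2574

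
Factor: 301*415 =5^1*7^1*43^1* 83^1 = 124915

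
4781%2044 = 693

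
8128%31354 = 8128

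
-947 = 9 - 956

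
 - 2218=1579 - 3797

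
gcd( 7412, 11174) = 2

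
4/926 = 2/463 = 0.00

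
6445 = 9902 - 3457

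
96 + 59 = 155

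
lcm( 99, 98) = 9702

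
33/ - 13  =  -3 + 6/13 = - 2.54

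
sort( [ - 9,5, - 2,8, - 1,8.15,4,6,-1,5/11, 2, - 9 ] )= [-9,-9, - 2, - 1,  -  1, 5/11,2, 4,5,6, 8, 8.15] 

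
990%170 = 140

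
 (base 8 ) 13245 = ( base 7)22621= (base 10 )5797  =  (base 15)1AB7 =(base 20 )E9H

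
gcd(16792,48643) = 1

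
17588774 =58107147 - 40518373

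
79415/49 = 11345/7= 1620.71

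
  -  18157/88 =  - 207 + 59/88  =  - 206.33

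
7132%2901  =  1330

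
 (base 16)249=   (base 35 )gp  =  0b1001001001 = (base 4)21021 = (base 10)585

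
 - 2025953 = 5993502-8019455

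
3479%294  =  245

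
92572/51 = 1815 + 7/51 = 1815.14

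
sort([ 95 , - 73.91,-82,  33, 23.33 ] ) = [ - 82, - 73.91,23.33, 33,95]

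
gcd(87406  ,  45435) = 1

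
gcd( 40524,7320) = 12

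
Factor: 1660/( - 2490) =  - 2^1*3^( - 1 )= - 2/3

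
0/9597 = 0=0.00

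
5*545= 2725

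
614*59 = 36226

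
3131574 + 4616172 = 7747746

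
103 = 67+36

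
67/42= 1 + 25/42 = 1.60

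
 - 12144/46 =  - 264 = - 264.00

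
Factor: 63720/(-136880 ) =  - 2^( - 1) * 3^3 * 29^( - 1) = - 27/58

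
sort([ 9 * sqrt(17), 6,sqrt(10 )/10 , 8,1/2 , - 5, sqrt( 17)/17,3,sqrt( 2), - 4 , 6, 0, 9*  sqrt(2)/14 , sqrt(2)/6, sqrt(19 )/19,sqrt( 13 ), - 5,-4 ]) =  [ - 5,  -  5 , - 4,-4,0,  sqrt( 19)/19,sqrt ( 2) /6,sqrt( 17 )/17,sqrt( 10)/10, 1/2, 9*sqrt( 2) /14,sqrt(2 ),3,sqrt( 13),6,6,8,  9*sqrt( 17 )]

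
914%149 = 20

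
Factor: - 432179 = -11^1 * 101^1*389^1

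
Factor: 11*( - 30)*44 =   -  2^3*3^1*5^1*11^2=- 14520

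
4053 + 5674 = 9727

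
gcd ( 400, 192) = 16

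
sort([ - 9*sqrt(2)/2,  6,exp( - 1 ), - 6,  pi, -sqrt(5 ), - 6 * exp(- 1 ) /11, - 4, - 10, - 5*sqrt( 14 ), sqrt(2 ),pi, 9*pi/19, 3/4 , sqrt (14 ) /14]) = [ - 5*sqrt(14),-10, - 9*sqrt(2 ) /2, - 6,  -  4,-sqrt( 5),-6*exp (-1 ) /11,  sqrt(14 ) /14, exp( -1) , 3/4, sqrt(2 ),9*pi/19,pi,pi, 6] 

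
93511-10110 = 83401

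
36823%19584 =17239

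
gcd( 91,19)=1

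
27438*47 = 1289586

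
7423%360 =223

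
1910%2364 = 1910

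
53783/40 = 1344 + 23/40 = 1344.58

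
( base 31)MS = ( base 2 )1011000110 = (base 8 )1306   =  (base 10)710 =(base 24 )15E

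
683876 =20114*34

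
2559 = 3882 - 1323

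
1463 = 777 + 686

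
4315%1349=268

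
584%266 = 52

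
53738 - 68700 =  - 14962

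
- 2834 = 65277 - 68111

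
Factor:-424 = -2^3*53^1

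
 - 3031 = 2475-5506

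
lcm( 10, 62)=310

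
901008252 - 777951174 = 123057078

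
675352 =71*9512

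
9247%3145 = 2957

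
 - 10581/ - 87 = 3527/29 =121.62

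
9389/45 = 208 + 29/45 = 208.64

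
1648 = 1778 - 130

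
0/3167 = 0 = 0.00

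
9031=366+8665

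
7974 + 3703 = 11677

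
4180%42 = 22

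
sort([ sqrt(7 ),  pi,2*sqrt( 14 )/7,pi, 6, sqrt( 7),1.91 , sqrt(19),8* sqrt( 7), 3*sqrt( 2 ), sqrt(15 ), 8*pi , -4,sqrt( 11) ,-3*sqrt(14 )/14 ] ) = [ -4,-3*sqrt( 14 )/14,2*sqrt( 14)/7,1.91 , sqrt( 7 ), sqrt(7 ),pi, pi, sqrt(11 ), sqrt(15 ),3*sqrt ( 2 ) , sqrt( 19 ),6 , 8 * sqrt(7 ) , 8*pi ] 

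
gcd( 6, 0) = 6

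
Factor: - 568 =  - 2^3*71^1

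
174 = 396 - 222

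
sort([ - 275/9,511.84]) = [  -  275/9, 511.84]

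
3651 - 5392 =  - 1741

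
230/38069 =230/38069 = 0.01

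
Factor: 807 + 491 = 1298 =2^1*11^1 *59^1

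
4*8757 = 35028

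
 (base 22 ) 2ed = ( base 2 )10100001001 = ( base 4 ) 110021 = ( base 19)3AG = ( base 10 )1289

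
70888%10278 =9220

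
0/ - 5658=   0/1 = -  0.00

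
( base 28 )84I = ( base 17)152a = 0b1100100000010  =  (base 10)6402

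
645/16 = 40 + 5/16 = 40.31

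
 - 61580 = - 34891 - 26689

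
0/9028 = 0=   0.00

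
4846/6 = 807 + 2/3 =807.67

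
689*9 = 6201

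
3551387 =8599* 413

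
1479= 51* 29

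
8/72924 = 2/18231  =  0.00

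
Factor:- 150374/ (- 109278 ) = 161/117   =  3^( - 2)*7^1*13^(  -  1) *23^1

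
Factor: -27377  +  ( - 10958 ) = -38335 = - 5^1*11^1 * 17^1 * 41^1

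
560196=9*62244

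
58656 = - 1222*( - 48 ) 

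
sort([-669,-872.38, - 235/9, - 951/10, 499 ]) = [- 872.38,-669, - 951/10, - 235/9,499]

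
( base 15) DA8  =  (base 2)110000001011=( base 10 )3083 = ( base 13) 1532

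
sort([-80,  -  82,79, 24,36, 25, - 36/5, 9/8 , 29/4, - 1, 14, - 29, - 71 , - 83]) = [ - 83, - 82,  -  80, - 71, - 29,-36/5, - 1,9/8, 29/4, 14,24, 25 , 36,79 ] 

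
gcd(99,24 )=3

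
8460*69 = 583740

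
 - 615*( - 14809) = 9107535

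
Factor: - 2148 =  - 2^2*3^1*179^1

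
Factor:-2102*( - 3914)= 8227228= 2^2* 19^1*103^1 * 1051^1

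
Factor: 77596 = 2^2*19^1*1021^1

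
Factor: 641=641^1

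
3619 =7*517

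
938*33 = 30954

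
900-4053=-3153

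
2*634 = 1268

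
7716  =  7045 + 671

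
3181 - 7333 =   -  4152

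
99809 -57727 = 42082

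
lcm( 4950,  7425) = 14850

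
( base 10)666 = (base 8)1232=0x29a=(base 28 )nm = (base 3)220200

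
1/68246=1/68246 = 0.00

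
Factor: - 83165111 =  - 83165111^1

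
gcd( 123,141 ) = 3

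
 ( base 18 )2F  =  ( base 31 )1K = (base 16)33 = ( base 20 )2B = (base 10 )51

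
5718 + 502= 6220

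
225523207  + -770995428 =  - 545472221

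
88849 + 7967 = 96816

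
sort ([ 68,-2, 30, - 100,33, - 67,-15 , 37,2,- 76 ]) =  [ - 100, - 76, - 67, - 15, - 2,2, 30, 33,37,68]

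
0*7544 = 0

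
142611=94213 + 48398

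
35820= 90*398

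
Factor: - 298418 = -2^1*17^1*67^1*131^1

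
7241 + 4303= 11544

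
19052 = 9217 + 9835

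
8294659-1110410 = 7184249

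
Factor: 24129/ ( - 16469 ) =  - 63/43 = - 3^2 * 7^1*43^ ( - 1)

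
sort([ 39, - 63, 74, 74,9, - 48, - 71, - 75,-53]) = [ - 75, - 71 , - 63, - 53, - 48, 9,39, 74, 74 ] 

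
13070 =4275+8795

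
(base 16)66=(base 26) 3o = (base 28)3I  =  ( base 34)30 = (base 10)102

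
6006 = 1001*6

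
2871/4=2871/4  =  717.75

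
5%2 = 1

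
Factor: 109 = 109^1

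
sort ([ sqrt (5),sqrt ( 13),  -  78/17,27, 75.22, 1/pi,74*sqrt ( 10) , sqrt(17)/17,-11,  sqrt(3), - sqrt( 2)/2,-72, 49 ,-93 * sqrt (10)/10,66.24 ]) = [ - 72,-93*sqrt ( 10 )/10, - 11,-78/17, - sqrt(2 ) /2,sqrt(17)/17,1/pi,  sqrt (3),sqrt(5 ),sqrt(13 ), 27,49, 66.24,75.22, 74*sqrt( 10 ) ]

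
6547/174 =6547/174= 37.63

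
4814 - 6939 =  - 2125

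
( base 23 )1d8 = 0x344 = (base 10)836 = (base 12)598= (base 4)31010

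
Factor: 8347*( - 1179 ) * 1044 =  - 2^2* 3^4*17^1*29^1 * 131^1*491^1 = - 10274121972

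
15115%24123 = 15115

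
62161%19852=2605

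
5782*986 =5701052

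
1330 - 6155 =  - 4825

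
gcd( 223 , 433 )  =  1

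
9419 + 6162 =15581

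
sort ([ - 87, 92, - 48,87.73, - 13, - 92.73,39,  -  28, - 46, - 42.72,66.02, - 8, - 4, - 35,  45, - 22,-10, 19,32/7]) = [ - 92.73, - 87,  -  48, - 46, - 42.72, - 35, - 28, - 22,-13, -10, - 8,  -  4,32/7,19, 39, 45,66.02,  87.73 , 92]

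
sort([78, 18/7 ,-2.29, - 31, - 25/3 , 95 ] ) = [ - 31,- 25/3, - 2.29,18/7, 78, 95]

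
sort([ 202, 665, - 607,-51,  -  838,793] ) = [ - 838,-607, - 51,202, 665, 793]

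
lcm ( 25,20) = 100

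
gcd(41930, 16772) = 8386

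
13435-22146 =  - 8711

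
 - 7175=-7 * 1025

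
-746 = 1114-1860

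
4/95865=4/95865  =  0.00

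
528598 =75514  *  7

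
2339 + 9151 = 11490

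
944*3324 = 3137856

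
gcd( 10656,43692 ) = 12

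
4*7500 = 30000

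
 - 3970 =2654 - 6624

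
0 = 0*736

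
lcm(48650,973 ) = 48650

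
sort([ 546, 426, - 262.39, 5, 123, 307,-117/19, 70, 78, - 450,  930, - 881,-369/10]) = [-881, - 450,-262.39, - 369/10 , - 117/19, 5,70, 78, 123, 307, 426, 546,930 ] 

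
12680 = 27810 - 15130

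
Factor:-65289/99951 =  - 7^1*3109^1 * 33317^( - 1 ) = -  21763/33317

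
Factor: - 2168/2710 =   -  2^2*5^( - 1 )  =  - 4/5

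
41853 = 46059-4206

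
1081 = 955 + 126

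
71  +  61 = 132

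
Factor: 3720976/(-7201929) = -531568/1028847=- 2^4*3^( - 1)*33223^1*342949^(  -  1 ) 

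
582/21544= 291/10772 =0.03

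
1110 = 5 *222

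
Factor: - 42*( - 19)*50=39900 = 2^2*3^1*5^2*7^1*19^1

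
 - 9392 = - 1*9392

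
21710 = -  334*( - 65)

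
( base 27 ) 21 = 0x37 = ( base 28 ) 1R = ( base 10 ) 55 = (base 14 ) 3D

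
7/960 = 7/960=0.01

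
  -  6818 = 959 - 7777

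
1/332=1/332  =  0.00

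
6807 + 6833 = 13640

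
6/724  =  3/362 = 0.01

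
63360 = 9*7040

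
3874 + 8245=12119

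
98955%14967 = 9153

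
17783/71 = 17783/71  =  250.46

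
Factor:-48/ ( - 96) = 1/2  =  2^( - 1 )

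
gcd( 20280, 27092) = 52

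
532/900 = 133/225 = 0.59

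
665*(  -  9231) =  - 6138615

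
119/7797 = 119/7797 = 0.02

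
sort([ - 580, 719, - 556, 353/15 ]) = [-580, - 556,353/15, 719]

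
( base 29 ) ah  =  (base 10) 307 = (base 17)111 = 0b100110011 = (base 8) 463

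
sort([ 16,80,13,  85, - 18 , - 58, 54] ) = [ - 58,- 18, 13, 16, 54, 80,85] 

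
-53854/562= - 96+49/281 = -95.83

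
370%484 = 370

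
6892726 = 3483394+3409332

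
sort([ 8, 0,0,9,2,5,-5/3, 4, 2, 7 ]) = [  -  5/3, 0, 0,2, 2, 4, 5, 7, 8, 9] 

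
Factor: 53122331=17^1 * 3124843^1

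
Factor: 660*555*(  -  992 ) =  - 363369600 = -2^7*3^2*5^2*11^1 * 31^1*37^1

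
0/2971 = 0= 0.00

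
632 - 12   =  620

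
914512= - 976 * ( - 937 )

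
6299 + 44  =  6343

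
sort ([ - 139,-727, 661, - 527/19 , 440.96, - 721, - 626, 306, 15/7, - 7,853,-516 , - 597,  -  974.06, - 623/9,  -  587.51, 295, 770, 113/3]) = [ - 974.06, - 727, - 721,-626,-597,- 587.51, - 516, - 139, - 623/9, - 527/19,- 7, 15/7, 113/3, 295, 306, 440.96,661, 770,853] 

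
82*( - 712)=  -  58384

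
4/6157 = 4/6157=0.00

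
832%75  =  7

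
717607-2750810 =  - 2033203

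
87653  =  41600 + 46053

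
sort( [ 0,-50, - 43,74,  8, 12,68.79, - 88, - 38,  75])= [ - 88 ,-50,  -  43, - 38, 0,8, 12, 68.79, 74, 75 ] 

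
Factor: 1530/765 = 2^1 = 2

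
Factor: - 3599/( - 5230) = 2^( - 1)*5^ ( - 1)*59^1*61^1*523^(-1) 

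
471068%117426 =1364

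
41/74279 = 41/74279=0.00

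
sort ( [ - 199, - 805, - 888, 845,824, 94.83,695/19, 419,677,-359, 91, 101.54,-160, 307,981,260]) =[  -  888, - 805, - 359, - 199,  -  160,695/19, 91, 94.83 , 101.54 , 260 , 307,  419, 677, 824 , 845, 981]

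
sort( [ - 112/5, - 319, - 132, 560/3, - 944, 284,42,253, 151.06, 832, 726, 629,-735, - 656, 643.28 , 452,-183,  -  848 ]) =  [-944, - 848, - 735, - 656, - 319, - 183, - 132,-112/5, 42, 151.06, 560/3 , 253, 284,  452,629, 643.28, 726, 832]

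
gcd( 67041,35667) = 27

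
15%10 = 5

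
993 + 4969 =5962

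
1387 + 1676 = 3063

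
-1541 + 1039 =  - 502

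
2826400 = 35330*80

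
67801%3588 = 3217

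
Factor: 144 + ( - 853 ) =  - 709^1 = - 709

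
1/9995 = 1/9995= 0.00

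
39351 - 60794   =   - 21443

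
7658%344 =90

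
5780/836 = 6 + 191/209 = 6.91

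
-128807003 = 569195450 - 698002453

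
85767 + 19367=105134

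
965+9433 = 10398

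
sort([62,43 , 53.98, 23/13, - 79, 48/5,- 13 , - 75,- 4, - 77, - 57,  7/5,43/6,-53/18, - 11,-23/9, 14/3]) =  [ - 79,-77,  -  75, - 57,-13, - 11, - 4 , - 53/18, - 23/9,  7/5, 23/13,14/3, 43/6,48/5,43,53.98 , 62 ]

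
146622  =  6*24437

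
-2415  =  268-2683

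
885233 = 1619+883614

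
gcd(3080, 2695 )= 385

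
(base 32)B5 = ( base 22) g5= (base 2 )101100101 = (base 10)357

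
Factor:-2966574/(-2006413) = 2^1 * 3^1*13^1*31^ ( - 1 )*59^( - 1)*73^1 * 521^1*1097^ ( - 1)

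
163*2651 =432113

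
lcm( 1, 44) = 44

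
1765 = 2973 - 1208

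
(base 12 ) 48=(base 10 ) 56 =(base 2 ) 111000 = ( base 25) 26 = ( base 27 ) 22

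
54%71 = 54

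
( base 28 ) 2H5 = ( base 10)2049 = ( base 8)4001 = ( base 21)4dc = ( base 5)31144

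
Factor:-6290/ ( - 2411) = 2^1*5^1*17^1*37^1*2411^( - 1)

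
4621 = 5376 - 755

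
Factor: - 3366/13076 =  - 1683/6538 = - 2^( - 1)*3^2* 7^( - 1)*11^1 *17^1*467^(- 1) 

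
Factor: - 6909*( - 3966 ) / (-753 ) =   -  2^1 * 3^1 * 7^2 *47^1*251^( - 1 ) * 661^1 = - 9133698/251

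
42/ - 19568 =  - 21/9784 = - 0.00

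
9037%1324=1093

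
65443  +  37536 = 102979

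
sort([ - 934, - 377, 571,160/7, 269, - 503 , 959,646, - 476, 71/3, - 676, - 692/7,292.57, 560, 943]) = [ - 934, - 676,  -  503, - 476, - 377 ,-692/7, 160/7, 71/3, 269,292.57,560, 571, 646, 943,959 ]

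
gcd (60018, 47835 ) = 3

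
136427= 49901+86526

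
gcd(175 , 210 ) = 35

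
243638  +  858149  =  1101787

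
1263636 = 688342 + 575294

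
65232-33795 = 31437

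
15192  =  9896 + 5296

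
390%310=80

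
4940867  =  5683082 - 742215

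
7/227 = 7/227 = 0.03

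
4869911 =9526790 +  - 4656879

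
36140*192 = 6938880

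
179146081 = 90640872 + 88505209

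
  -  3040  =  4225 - 7265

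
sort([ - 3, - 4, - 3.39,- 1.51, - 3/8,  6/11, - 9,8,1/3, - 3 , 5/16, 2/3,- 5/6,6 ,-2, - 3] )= [ - 9 , - 4,-3.39, - 3,-3,-3,-2, - 1.51,- 5/6, - 3/8, 5/16, 1/3, 6/11, 2/3,6, 8]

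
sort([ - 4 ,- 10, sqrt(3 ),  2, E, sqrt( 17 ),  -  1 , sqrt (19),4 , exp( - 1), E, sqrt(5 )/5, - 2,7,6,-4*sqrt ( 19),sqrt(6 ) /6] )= [ - 4*sqrt(19),-10,  -  4, - 2, -1, exp(-1), sqrt(6 )/6, sqrt( 5) /5,sqrt( 3), 2 , E , E , 4 , sqrt(17), sqrt( 19), 6, 7 ]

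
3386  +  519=3905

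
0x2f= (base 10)47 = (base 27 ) 1K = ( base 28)1j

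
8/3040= 1/380 = 0.00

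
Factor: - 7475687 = - 7475687^1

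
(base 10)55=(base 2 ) 110111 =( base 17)34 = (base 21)2D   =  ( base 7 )106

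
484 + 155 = 639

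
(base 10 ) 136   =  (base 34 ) 40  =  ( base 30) 4G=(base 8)210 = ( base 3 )12001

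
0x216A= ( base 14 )3190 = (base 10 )8554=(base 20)117e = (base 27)BJM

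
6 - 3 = 3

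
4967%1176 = 263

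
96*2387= 229152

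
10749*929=9985821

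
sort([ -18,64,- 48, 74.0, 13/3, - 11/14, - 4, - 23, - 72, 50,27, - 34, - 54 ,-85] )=[-85,-72, - 54, - 48, - 34, - 23, - 18, - 4 ,-11/14,13/3,27,  50, 64,  74.0]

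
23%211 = 23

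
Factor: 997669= 47^1*  21227^1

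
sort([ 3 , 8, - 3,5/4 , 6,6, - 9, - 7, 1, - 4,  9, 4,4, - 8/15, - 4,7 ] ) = [ - 9 , - 7, - 4, - 4 , - 3, - 8/15, 1, 5/4,  3, 4,4,  6,  6 , 7,  8, 9]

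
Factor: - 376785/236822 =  - 2^( -1 )*3^3 * 5^1*2791^1* 118411^(  -  1)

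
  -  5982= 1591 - 7573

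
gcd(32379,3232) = 1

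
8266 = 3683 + 4583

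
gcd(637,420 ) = 7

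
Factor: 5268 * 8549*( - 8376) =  - 377222641632 =- 2^5 *3^2 *83^1*103^1 * 349^1 * 439^1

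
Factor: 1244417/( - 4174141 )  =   - 17^1*71^1 *1031^1*4174141^( - 1)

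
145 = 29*5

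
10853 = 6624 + 4229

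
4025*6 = 24150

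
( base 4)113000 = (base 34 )19a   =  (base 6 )10452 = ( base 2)10111000000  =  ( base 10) 1472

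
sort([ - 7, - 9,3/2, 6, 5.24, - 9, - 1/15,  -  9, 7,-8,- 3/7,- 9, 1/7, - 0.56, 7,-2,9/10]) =[ - 9, -9,- 9, - 9, -8, - 7, - 2, - 0.56,-3/7,-1/15,1/7,9/10,3/2,  5.24 , 6 , 7,7]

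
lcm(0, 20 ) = 0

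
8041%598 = 267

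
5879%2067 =1745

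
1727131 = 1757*983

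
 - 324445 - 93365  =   - 417810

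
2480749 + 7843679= 10324428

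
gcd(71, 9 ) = 1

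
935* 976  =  912560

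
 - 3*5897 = - 17691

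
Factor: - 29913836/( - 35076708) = 7478459/8769177 = 3^( - 2) *53^1*61^(  -  1)*149^1*947^1*15973^ ( - 1)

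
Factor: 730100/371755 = 2^2  *  5^1*7^2*499^( - 1) = 980/499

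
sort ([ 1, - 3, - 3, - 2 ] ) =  [  -  3,-3, - 2,1 ]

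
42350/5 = 8470= 8470.00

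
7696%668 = 348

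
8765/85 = 1753/17= 103.12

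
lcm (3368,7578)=30312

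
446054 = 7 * 63722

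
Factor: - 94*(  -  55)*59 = 2^1*5^1*11^1*47^1*59^1 = 305030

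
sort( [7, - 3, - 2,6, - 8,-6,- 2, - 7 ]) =[ - 8  , - 7,- 6, - 3, - 2, - 2,6,7 ] 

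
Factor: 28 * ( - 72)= -2^5*3^2*7^1 =-2016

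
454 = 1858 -1404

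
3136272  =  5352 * 586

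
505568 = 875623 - 370055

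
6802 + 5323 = 12125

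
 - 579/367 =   -  2 + 155/367 = -1.58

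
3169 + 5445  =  8614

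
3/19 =3/19= 0.16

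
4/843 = 4/843 =0.00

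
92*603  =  55476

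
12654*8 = 101232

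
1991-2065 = -74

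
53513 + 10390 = 63903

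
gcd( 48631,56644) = 1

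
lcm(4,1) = 4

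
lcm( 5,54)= 270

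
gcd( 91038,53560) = 2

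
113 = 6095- 5982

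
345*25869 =8924805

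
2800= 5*560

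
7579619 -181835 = 7397784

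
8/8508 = 2/2127 = 0.00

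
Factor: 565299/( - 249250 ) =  - 2^ ( - 1)* 3^4*5^( - 3) *7^1 = - 567/250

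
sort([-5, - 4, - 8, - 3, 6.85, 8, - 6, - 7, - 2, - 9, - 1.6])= [ - 9, - 8, - 7, - 6, - 5, - 4, - 3, - 2, - 1.6, 6.85, 8] 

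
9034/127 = 9034/127 = 71.13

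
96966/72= 1346  +  3/4 = 1346.75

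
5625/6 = 1875/2= 937.50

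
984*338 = 332592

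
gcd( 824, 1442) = 206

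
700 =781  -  81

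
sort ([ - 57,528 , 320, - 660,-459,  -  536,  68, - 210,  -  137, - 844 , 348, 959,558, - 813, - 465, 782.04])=[ - 844, - 813, - 660,-536, - 465, - 459, - 210,-137, - 57, 68,320,348,528,558,782.04, 959]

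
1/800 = 1/800 = 0.00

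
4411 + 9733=14144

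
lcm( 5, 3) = 15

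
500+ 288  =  788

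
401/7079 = 401/7079 = 0.06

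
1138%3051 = 1138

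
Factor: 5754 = 2^1 * 3^1 * 7^1*137^1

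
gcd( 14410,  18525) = 5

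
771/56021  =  771/56021=0.01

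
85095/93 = 915 = 915.00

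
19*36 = 684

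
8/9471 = 8/9471 = 0.00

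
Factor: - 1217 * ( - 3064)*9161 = 2^3* 383^1*1217^1*9161^1=34160342968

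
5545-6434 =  - 889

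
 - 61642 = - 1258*49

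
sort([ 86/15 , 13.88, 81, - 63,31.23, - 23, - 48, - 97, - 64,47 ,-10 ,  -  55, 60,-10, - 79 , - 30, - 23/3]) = [ - 97,-79,- 64, - 63, - 55, - 48, - 30,-23,-10, - 10 , - 23/3,86/15, 13.88, 31.23,47, 60, 81]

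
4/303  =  4/303  =  0.01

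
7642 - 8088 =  -446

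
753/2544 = 251/848 = 0.30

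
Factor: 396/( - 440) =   -  9/10=- 2^ ( - 1)*3^2* 5^(-1) 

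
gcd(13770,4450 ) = 10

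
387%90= 27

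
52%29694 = 52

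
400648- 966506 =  - 565858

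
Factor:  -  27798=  - 2^1*3^1*41^1*113^1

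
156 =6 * 26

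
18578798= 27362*679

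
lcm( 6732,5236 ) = 47124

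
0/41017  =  0 = 0.00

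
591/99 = 197/33 = 5.97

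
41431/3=41431/3 =13810.33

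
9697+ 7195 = 16892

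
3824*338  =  1292512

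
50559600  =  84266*600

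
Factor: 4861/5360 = 2^ ( - 4) *5^ ( - 1)*67^(-1) * 4861^1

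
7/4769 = 7/4769 = 0.00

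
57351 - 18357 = 38994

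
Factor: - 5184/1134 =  -32/7 = - 2^5*7^( - 1 ) 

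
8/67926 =4/33963=0.00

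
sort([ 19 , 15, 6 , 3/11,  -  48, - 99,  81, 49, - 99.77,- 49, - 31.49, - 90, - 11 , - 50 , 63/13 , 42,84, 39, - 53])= [ - 99.77 ,-99, -90 , - 53 , - 50, - 49 ,-48, - 31.49, - 11,  3/11, 63/13 , 6,15,19,39 , 42 , 49, 81,84 ]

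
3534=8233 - 4699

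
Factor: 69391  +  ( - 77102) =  - 7711=-11^1 * 701^1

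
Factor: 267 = 3^1* 89^1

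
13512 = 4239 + 9273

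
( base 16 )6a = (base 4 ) 1222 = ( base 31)3D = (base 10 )106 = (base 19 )5B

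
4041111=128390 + 3912721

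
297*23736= 7049592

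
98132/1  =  98132=98132.00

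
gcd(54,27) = 27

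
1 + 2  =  3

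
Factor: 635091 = 3^1 * 139^1*1523^1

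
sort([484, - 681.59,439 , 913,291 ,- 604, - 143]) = [ - 681.59, - 604,-143, 291, 439, 484 , 913 ]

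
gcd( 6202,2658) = 886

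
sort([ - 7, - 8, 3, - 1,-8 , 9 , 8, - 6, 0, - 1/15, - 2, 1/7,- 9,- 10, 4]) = [ - 10, - 9,- 8, - 8, - 7,  -  6, - 2, - 1, -1/15, 0,  1/7,3,  4,8, 9]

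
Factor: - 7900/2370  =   - 2^1*3^ ( - 1)*5^1 = - 10/3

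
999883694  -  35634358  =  964249336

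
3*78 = 234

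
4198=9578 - 5380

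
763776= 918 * 832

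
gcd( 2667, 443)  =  1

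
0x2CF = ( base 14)395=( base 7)2045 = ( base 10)719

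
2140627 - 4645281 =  - 2504654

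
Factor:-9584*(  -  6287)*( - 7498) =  - 451789050784= - 2^5*23^1*163^1*599^1*6287^1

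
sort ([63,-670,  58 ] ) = [  -  670,58, 63 ] 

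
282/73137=94/24379 = 0.00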